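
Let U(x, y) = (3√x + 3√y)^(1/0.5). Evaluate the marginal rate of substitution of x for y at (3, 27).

For CES with ρ = 0.5, MRS = √(y/x).
At (3, 27): MRS = 3.
That is, one extra unit of x is worth 3 units of y at the margin.

MRS = 3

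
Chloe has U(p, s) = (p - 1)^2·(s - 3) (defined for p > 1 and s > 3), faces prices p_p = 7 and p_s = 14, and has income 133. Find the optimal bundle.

p* = 9, s* = 5

MU_p = 2·(p−1)·(s−3), MU_s = (p−1)^2.
MRS = (2/1)·(s−3)/(p−1).
Tangency: set MRS = p_p/p_s = 7/14 = 0.5.
So (2/1)·(s − 3)/(p − 1) = 0.5, i.e. (s − 3) = 0.25·(p − 1).
Rewrite the budget in excess-of-subsistence terms: 7·(p − 1) + 14·(s − 3) = 133 − 7·1 − 14·3 = 84.
Substituting, 10.5·(p − 1) = 84, so p − 1 = 8 and p* = 9.
Then s − 3 = 0.25·8 = 2, so s* = 5.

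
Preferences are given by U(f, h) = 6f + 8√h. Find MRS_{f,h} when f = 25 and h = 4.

MRS = 3

MU_f = 6, MU_h = 8/(2√h).
MRS = 6 ÷ (8/(2√h)).
At (25, 4): MRS = 3.
The indifference curve has slope −3 at this bundle.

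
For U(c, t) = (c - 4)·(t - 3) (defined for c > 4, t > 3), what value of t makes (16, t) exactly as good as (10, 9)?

U(10, 9) = 36.
Set U(16, t) = 36 and solve.
With c = 16: (16 − 4) = 12, so (t − 3) = 36/12 = 3.
So t = 3 + 3 = 6.
Check: U(16, 6) = 36.

t = 6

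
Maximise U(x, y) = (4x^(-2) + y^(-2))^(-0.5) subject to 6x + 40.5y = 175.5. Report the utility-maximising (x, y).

For CES with ρ = -2, MRS = (4/1)·(y/x)^3.
Tangency: set MRS = p_x/p_y = 6/40.5 = 4/27.
So (y/x)^3 = 1/27; taking the cube root, y/x = 1/3, i.e. y = (1/3)·x.
Substitute into the budget 6·x + 40.5·y = 175.5: 19.5·x = 175.5, so x* = 9 and y* = (1/3)·9 = 3.

x* = 9, y* = 3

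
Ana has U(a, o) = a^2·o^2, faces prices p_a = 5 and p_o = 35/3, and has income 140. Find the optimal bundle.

MU_a = 2·a·o^2 and MU_o = 2·a^2·o.
MRS = MU_a/MU_o = o/a.
Tangency: set MRS = p_a/p_o = 5/(35/3) = 3/7.
So o/a = 3/7, i.e. o = (3/7)·a.
Substitute into the budget 5·a + (35/3)·o = 140: 10·a = 140, so a* = 14.
Then o* = (3/7)·14 = 6.

a* = 14, o* = 6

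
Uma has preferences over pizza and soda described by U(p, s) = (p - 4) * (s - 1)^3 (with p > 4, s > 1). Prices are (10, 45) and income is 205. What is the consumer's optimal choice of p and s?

p* = 7, s* = 3

MU_p = (s−1)^3, MU_s = 3·(p−4)·(s−1)^2.
MRS = (1/3)·(s−1)/(p−4).
Tangency: set MRS = p_p/p_s = 10/45 = 2/9.
So (1/3)·(s − 1)/(p − 4) = 2/9, i.e. (s − 1) = (2/3)·(p − 4).
Rewrite the budget in excess-of-subsistence terms: 10·(p − 4) + 45·(s − 1) = 205 − 10·4 − 45·1 = 120.
Substituting, 40·(p − 4) = 120, so p − 4 = 3 and p* = 7.
Then s − 1 = (2/3)·3 = 2, so s* = 3.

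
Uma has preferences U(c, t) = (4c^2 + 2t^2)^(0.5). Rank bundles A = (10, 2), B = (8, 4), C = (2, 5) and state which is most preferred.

Evaluate utility at each bundle:
U(A) = 20.199.
U(B) = 16.971.
U(C) = 8.124.
Highest utility is A, so A ≻ B ≻ C.

Bundle A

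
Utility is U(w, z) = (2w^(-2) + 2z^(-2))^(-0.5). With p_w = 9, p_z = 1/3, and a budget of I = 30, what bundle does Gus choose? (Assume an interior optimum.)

For CES with ρ = -2, MRS = (z/w)^3.
Tangency: set MRS = p_w/p_z = 9/(1/3) = 27.
So (z/w)^3 = 27; taking the cube root, z/w = 3, i.e. z = 3·w.
Substitute into the budget 9·w + (1/3)·z = 30: 10·w = 30, so w* = 3 and z* = 3·3 = 9.

w* = 3, z* = 9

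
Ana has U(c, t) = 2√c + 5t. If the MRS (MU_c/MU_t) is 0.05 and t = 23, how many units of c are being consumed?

MU_c = 2/(2√c), MU_t = 5.
MRS = 2/(2√c) ÷ 5.
MRS depends only on c: 0.2/√c = 0.05 ⇒ √c = 0.2/0.05 = 4 ⇒ c = 16.

c = 16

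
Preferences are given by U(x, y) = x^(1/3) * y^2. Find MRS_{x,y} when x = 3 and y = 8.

MRS = 4/9

MU_x = 1/3·x^(-2/3)·y^2 and MU_y = 2·x^(1/3)·y.
MRS = MU_x/MU_y = (1/6)·y/x.
At (3, 8): MRS = 4/9.
So at (3, 8) the consumer would give up 4/9 units of y for one more unit of x.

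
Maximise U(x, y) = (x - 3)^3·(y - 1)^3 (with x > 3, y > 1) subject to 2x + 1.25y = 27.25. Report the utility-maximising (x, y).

MU_x = 3·(x−3)^2·(y−1)^3, MU_y = 3·(x−3)^3·(y−1)^2.
MRS = (y−1)/(x−3).
Tangency: set MRS = p_x/p_y = 2/1.25 = 1.6.
So (y − 1)/(x − 3) = 1.6, i.e. (y − 1) = 1.6·(x − 3).
Rewrite the budget in excess-of-subsistence terms: 2·(x − 3) + 1.25·(y − 1) = 27.25 − 2·3 − 1.25·1 = 20.
Substituting, 4·(x − 3) = 20, so x − 3 = 5 and x* = 8.
Then y − 1 = 1.6·5 = 8, so y* = 9.

x* = 8, y* = 9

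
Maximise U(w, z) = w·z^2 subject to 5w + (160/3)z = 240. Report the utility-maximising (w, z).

MU_w = z^2 and MU_z = 2·w·z.
MRS = MU_w/MU_z = (1/2)·z/w.
Tangency: set MRS = p_w/p_z = 5/(160/3) = 3/32.
So (1/2)·z/w = 3/32, i.e. z = (3/16)·w.
Substitute into the budget 5·w + (160/3)·z = 240: 15·w = 240, so w* = 16.
Then z* = (3/16)·16 = 3.

w* = 16, z* = 3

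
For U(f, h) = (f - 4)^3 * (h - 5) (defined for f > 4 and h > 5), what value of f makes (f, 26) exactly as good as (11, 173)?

U(11, 173) = 57624.
Set U(f, 26) = 57624 and solve.
With h = 26: (26 − 5) = 21, so (f − 4)^3 = 57624/21 = 2744.
Taking the cube root (with f > 4): f − 4 = 14, so f = 18.
Check: U(18, 26) = 57624.

f = 18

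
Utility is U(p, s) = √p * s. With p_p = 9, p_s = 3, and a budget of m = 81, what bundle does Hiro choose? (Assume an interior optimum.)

p* = 3, s* = 18

MU_p = 0.5·p^(-0.5)·s and MU_s = √p.
MRS = MU_p/MU_s = (0.5)·s/p.
Tangency: set MRS = p_p/p_s = 9/3 = 3.
So (0.5)·s/p = 3, i.e. s = 6·p.
Substitute into the budget 9·p + 3·s = 81: 27·p = 81, so p* = 3.
Then s* = 6·3 = 18.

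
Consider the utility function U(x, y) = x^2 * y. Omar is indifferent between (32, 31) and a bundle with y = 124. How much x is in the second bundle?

x = 16

U(32, 31) = 31744.
Set U(x, 124) = 31744 and solve.
With y = 124: x^2 = 31744/124 = 256; taking the square root, x = 16.
Check: U(16, 124) = 31744.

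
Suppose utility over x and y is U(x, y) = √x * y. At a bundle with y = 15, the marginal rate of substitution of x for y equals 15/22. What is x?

MU_x = 0.5·x^(-0.5)·y and MU_y = √x.
MRS = MU_x/MU_y = (0.5)·y/x.
Substitute y = 15: MRS = 7.5/x. Setting 7.5/x = 15/22 gives x = 7.5/(15/22) = 11.

x = 11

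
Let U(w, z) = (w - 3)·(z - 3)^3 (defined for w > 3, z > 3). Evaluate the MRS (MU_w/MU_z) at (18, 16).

MU_w = (z−3)^3, MU_z = 3·(w−3)·(z−3)^2.
MRS = (1/3)·(z−3)/(w−3).
At (18, 16): MRS = 13/45.
That is, one extra unit of w is worth 13/45 units of z at the margin.

MRS = 13/45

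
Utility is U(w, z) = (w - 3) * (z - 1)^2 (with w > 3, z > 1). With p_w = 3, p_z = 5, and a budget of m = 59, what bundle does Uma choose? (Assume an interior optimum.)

w* = 8, z* = 7

MU_w = (z−1)^2, MU_z = 2·(w−3)·(z−1).
MRS = (1/2)·(z−1)/(w−3).
Tangency: set MRS = p_w/p_z = 3/5 = 0.6.
So (1/2)·(z − 1)/(w − 3) = 0.6, i.e. (z − 1) = 1.2·(w − 3).
Rewrite the budget in excess-of-subsistence terms: 3·(w − 3) + 5·(z − 1) = 59 − 3·3 − 5·1 = 45.
Substituting, 9·(w − 3) = 45, so w − 3 = 5 and w* = 8.
Then z − 1 = 1.2·5 = 6, so z* = 7.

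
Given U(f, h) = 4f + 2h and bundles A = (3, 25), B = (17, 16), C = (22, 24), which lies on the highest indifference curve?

Evaluate utility at each bundle:
U(A) = 62.
U(B) = 100.
U(C) = 136.
Highest utility is C, so C ≻ B ≻ A.

Bundle C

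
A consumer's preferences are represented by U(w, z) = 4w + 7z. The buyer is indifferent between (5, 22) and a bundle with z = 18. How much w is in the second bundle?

w = 12

U(5, 22) = 174.
Set U(w, 18) = 174 and solve.
4w + 7·18 = 174 ⇒ 4w = 48 ⇒ w = 12.
Check: U(12, 18) = 174.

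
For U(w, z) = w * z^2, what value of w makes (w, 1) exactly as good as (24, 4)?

U(24, 4) = 384.
Set U(w, 1) = 384 and solve.
With z = 1: 1^2 = 1, so w = 384/1 = 384.
Check: U(384, 1) = 384.

w = 384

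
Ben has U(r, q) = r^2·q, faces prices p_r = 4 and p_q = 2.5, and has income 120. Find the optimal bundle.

r* = 20, q* = 16

MU_r = 2·r·q and MU_q = r^2.
MRS = MU_r/MU_q = (2/1)·q/r.
Tangency: set MRS = p_r/p_q = 4/2.5 = 1.6.
So (2/1)·q/r = 1.6, i.e. q = 0.8·r.
Substitute into the budget 4·r + 2.5·q = 120: 6·r = 120, so r* = 20.
Then q* = 0.8·20 = 16.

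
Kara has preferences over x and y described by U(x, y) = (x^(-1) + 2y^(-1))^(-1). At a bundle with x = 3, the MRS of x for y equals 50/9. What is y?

y = 10

For CES with ρ = -1, MRS = (1/2)·(y/x)^2.
Setting (1/2)·(y/3)^2 = 50/9 gives (y/3)^2 = 100/9, so y/3 = 10/3 and y = 10.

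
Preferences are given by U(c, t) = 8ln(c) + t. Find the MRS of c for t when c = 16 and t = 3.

MRS = 0.5

MU_c = 8/c, MU_t = 1.
MRS = 8/c ÷ 1.
At (16, 3): MRS = 0.5.
So at (16, 3) the consumer would give up 0.5 units of t for one more unit of c.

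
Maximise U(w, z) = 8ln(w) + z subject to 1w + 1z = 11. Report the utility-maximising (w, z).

MU_w = 8/w, MU_z = 1.
MRS = 8/w ÷ 1.
Tangency: set MRS = p_w/p_z = 1/1 = 1.
MRS depends only on w: 8/w = 1 ⇒ w* = 8/1 = 8.
From the budget, 1·z = 11 − 1·8 = 3, so z* = 3.

w* = 8, z* = 3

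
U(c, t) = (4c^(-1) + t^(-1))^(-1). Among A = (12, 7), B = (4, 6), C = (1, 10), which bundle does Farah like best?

Evaluate utility at each bundle:
U(A) = 2.100.
U(B) = 0.857.
U(C) = 0.244.
Highest utility is A, so A ≻ B ≻ C.

Bundle A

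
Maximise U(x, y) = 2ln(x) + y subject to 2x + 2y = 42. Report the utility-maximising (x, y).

x* = 2, y* = 19

MU_x = 2/x, MU_y = 1.
MRS = 2/x ÷ 1.
Tangency: set MRS = p_x/p_y = 2/2 = 1.
MRS depends only on x: 2/x = 1 ⇒ x* = 2/1 = 2.
From the budget, 2·y = 42 − 2·2 = 38, so y* = 19.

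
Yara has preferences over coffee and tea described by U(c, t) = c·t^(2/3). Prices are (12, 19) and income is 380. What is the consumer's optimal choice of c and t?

MU_c = t^(2/3) and MU_t = 2/3·c·t^(-1/3).
MRS = MU_c/MU_t = (1.5)·t/c.
Tangency: set MRS = p_c/p_t = 12/19.
So (1.5)·t/c = 12/19, i.e. t = (8/19)·c.
Substitute into the budget 12·c + 19·t = 380: 20·c = 380, so c* = 19.
Then t* = (8/19)·19 = 8.

c* = 19, t* = 8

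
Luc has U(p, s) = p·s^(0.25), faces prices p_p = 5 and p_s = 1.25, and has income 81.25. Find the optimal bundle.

p* = 13, s* = 13

MU_p = s^(0.25) and MU_s = 0.25·p·s^(-0.75).
MRS = MU_p/MU_s = (4)·s/p.
Tangency: set MRS = p_p/p_s = 5/1.25 = 4.
So (4)·s/p = 4, i.e. s = p.
Substitute into the budget 5·p + 1.25·s = 81.25: 6.25·p = 81.25, so p* = 13.
Then s* = 13.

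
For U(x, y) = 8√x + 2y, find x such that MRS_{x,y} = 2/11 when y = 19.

MU_x = 8/(2√x), MU_y = 2.
MRS = 8/(2√x) ÷ 2.
MRS depends only on x: 2/√x = 2/11 ⇒ √x = 2/(2/11) = 11 ⇒ x = 121.

x = 121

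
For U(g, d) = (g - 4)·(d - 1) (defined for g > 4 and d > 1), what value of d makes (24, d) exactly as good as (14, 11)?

d = 6

U(14, 11) = 100.
Set U(24, d) = 100 and solve.
With g = 24: (24 − 4) = 20, so (d − 1) = 100/20 = 5.
So d = 1 + 5 = 6.
Check: U(24, 6) = 100.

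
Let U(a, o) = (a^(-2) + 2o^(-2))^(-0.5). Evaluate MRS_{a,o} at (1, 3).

MRS = 13.5

For CES with ρ = -2, MRS = (1/2)·(o/a)^3.
At (1, 3): MRS = 13.5.
So at (1, 3) the consumer would give up 13.5 units of o for one more unit of a.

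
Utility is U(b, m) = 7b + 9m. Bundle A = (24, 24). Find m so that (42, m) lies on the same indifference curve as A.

m = 10

U(24, 24) = 384.
Set U(42, m) = 384 and solve.
7·42 + 9m = 384 ⇒ 9m = 90 ⇒ m = 10.
Check: U(42, 10) = 384.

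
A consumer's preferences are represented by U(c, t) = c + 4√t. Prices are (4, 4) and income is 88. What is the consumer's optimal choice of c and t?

c* = 18, t* = 4

MU_c = 1, MU_t = 4/(2√t).
MRS = 1 ÷ (4/(2√t)).
Tangency: set MRS = p_c/p_t = 4/4 = 1.
MRS depends only on t: 0.5·√t = 1 ⇒ √t = 1/0.5 = 2 ⇒ t* = 4.
From the budget, 4·c = 88 − 4·4 = 72, so c* = 18.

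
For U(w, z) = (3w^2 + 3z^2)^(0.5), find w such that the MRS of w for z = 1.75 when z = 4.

For CES with ρ = 2, MRS = (z/w)^(-1).
Setting (4/w)^(-1) = 1.75 gives 4/w = 4/7 and w = 7.

w = 7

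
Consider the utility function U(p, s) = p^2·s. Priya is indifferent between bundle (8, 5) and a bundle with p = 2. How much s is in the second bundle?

U(8, 5) = 320.
Set U(2, s) = 320 and solve.
With p = 2: 2^2 = 4, so s = 320/4 = 80.
Check: U(2, 80) = 320.

s = 80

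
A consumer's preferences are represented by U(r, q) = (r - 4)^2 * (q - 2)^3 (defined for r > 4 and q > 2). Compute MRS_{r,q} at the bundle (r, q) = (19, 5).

MRS = 2/15

MU_r = 2·(r−4)·(q−2)^3, MU_q = 3·(r−4)^2·(q−2)^2.
MRS = (2/3)·(q−2)/(r−4).
At (19, 5): MRS = 2/15.
The indifference curve has slope −2/15 at this bundle.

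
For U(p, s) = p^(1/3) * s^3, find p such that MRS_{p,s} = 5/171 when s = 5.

MU_p = 1/3·p^(-2/3)·s^3 and MU_s = 3·p^(1/3)·s^2.
MRS = MU_p/MU_s = (1/9)·s/p.
Substitute s = 5: MRS = (5/9)/p. Setting (5/9)/p = 5/171 gives p = (5/9)/(5/171) = 19.

p = 19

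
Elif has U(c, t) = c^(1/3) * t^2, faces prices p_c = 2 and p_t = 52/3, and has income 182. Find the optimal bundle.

MU_c = 1/3·c^(-2/3)·t^2 and MU_t = 2·c^(1/3)·t.
MRS = MU_c/MU_t = (1/6)·t/c.
Tangency: set MRS = p_c/p_t = 2/(52/3) = 3/26.
So (1/6)·t/c = 3/26, i.e. t = (9/13)·c.
Substitute into the budget 2·c + (52/3)·t = 182: 14·c = 182, so c* = 13.
Then t* = (9/13)·13 = 9.

c* = 13, t* = 9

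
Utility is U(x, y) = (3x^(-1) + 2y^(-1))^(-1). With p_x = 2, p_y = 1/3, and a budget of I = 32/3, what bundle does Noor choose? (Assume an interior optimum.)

x* = 4, y* = 8

For CES with ρ = -1, MRS = (3/2)·(y/x)^2.
Tangency: set MRS = p_x/p_y = 2/(1/3) = 6.
So (y/x)^2 = 4; taking the square root, y/x = 2, i.e. y = 2·x.
Substitute into the budget 2·x + (1/3)·y = 32/3: (8/3)·x = 32/3, so x* = 4 and y* = 2·4 = 8.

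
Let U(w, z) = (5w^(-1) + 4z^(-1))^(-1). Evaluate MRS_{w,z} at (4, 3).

For CES with ρ = -1, MRS = (5/4)·(z/w)^2.
At (4, 3): MRS = 45/64.
So at (4, 3) the consumer would give up 45/64 units of z for one more unit of w.

MRS = 45/64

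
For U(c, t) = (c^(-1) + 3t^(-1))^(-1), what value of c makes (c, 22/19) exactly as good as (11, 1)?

c = 2

U depends on (c, t) only through S = c^(-1) + 3t^(-1), so equal utility means equal S. At (11, 1): S = 34/11.
With t = 22/19: 3·(22/19)^(-1) = 57/22, so c^(-1) = 34/11 − 57/22 = 0.5.
Hence c = 1/0.5 = 2.
Check: U(2, 22/19) = 0.3235.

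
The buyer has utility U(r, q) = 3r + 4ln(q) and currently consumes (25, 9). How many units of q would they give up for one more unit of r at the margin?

MRS = 6.75

MU_r = 3, MU_q = 4/q.
MRS = 3 ÷ (4/q).
At (25, 9): MRS = 6.75.
That is, one extra unit of r is worth 6.75 units of q at the margin.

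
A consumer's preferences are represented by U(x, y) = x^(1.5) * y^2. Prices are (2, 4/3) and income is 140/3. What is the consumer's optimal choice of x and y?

MU_x = 1.5·√x·y^2 and MU_y = 2·x^(1.5)·y.
MRS = MU_x/MU_y = (0.75)·y/x.
Tangency: set MRS = p_x/p_y = 2/(4/3) = 1.5.
So (0.75)·y/x = 1.5, i.e. y = 2·x.
Substitute into the budget 2·x + (4/3)·y = 140/3: (14/3)·x = 140/3, so x* = 10.
Then y* = 2·10 = 20.

x* = 10, y* = 20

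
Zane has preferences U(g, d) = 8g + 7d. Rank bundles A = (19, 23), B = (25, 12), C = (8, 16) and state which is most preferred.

Bundle A

Evaluate utility at each bundle:
U(A) = 313.
U(B) = 284.
U(C) = 176.
Highest utility is A, so A ≻ B ≻ C.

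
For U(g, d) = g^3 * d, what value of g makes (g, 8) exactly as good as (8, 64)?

g = 16

U(8, 64) = 32768.
Set U(g, 8) = 32768 and solve.
With d = 8: g^3 = 32768/8 = 4096; taking the cube root, g = 16.
Check: U(16, 8) = 32768.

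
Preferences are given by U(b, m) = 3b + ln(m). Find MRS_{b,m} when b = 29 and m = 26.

MU_b = 3, MU_m = 1/m.
MRS = 3 ÷ (1/m).
At (29, 26): MRS = 78.
So at (29, 26) the consumer would give up 78 units of m for one more unit of b.

MRS = 78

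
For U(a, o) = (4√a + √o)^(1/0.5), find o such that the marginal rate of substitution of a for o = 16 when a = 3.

o = 48

For CES with ρ = 0.5, MRS = (4/1)·√(o/a).
Setting (4/1)·√(o/3) = 16 gives √(o/3) = 4, so o/3 = 16 and o = 48.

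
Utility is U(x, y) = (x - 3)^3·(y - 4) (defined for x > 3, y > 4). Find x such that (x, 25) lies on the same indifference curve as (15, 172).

U(15, 172) = 290304.
Set U(x, 25) = 290304 and solve.
With y = 25: (25 − 4) = 21, so (x − 3)^3 = 290304/21 = 13824.
Taking the cube root (with x > 3): x − 3 = 24, so x = 27.
Check: U(27, 25) = 290304.

x = 27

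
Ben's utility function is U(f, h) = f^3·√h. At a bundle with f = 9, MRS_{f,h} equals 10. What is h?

MU_f = 3·f^2·√h and MU_h = 0.5·f^3·h^(-0.5).
MRS = MU_f/MU_h = (6)·h/f.
Substitute f = 9: MRS = h/1.5. Setting h/1.5 = 10 gives h = 10·1.5 = 15.

h = 15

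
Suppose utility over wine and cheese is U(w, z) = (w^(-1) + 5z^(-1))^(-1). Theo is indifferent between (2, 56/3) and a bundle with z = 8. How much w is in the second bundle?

w = 7

U depends on (w, z) only through S = w^(-1) + 5z^(-1), so equal utility means equal S. At (2, 56/3): S = 43/56.
With z = 8: 5·8^(-1) = 0.625, so w^(-1) = 43/56 − 0.625 = 1/7.
Hence w = 1/(1/7) = 7.
Check: U(7, 8) = 1.3023.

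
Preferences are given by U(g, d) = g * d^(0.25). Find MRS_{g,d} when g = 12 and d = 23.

MU_g = d^(0.25) and MU_d = 0.25·g·d^(-0.75).
MRS = MU_g/MU_d = (4)·d/g.
At (12, 23): MRS = 23/3.
So at (12, 23) the consumer would give up 23/3 units of d for one more unit of g.

MRS = 23/3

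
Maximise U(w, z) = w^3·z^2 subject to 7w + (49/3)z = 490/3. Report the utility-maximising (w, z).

w* = 14, z* = 4

MU_w = 3·w^2·z^2 and MU_z = 2·w^3·z.
MRS = MU_w/MU_z = (3/2)·z/w.
Tangency: set MRS = p_w/p_z = 7/(49/3) = 3/7.
So (3/2)·z/w = 3/7, i.e. z = (2/7)·w.
Substitute into the budget 7·w + (49/3)·z = 490/3: (35/3)·w = 490/3, so w* = 14.
Then z* = (2/7)·14 = 4.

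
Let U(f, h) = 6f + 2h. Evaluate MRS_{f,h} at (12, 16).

MRS = 3

MU_f = 6, MU_h = 2, so MRS = 6/2 = 3 at every bundle.
At (12, 16): MRS = 3.
So at (12, 16) the consumer would give up 3 units of h for one more unit of f.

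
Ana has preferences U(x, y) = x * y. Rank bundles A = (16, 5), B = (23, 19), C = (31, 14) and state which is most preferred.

Bundle B

Evaluate utility at each bundle:
U(A) = 80.
U(B) = 437.
U(C) = 434.
Highest utility is B, so B ≻ C ≻ A.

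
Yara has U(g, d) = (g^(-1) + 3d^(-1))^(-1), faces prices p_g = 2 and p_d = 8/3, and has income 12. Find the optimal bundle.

g* = 2, d* = 3

For CES with ρ = -1, MRS = (1/3)·(d/g)^2.
Tangency: set MRS = p_g/p_d = 2/(8/3) = 0.75.
So (d/g)^2 = 2.25; taking the square root, d/g = 1.5, i.e. d = 1.5·g.
Substitute into the budget 2·g + (8/3)·d = 12: 6·g = 12, so g* = 2 and d* = 1.5·2 = 3.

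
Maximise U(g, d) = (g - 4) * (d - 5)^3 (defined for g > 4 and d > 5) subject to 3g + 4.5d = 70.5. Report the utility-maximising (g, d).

MU_g = (d−5)^3, MU_d = 3·(g−4)·(d−5)^2.
MRS = (1/3)·(d−5)/(g−4).
Tangency: set MRS = p_g/p_d = 3/4.5 = 2/3.
So (1/3)·(d − 5)/(g − 4) = 2/3, i.e. (d − 5) = 2·(g − 4).
Rewrite the budget in excess-of-subsistence terms: 3·(g − 4) + 4.5·(d − 5) = 70.5 − 3·4 − 4.5·5 = 36.
Substituting, 12·(g − 4) = 36, so g − 4 = 3 and g* = 7.
Then d − 5 = 2·3 = 6, so d* = 11.

g* = 7, d* = 11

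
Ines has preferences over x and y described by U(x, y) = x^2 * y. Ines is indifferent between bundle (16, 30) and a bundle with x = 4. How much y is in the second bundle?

y = 480

U(16, 30) = 7680.
Set U(4, y) = 7680 and solve.
With x = 4: 4^2 = 16, so y = 7680/16 = 480.
Check: U(4, 480) = 7680.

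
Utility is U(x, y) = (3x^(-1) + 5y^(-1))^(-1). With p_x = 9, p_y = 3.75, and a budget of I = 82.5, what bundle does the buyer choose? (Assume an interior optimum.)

x* = 5, y* = 10

For CES with ρ = -1, MRS = (3/5)·(y/x)^2.
Tangency: set MRS = p_x/p_y = 9/3.75 = 2.4.
So (y/x)^2 = 4; taking the square root, y/x = 2, i.e. y = 2·x.
Substitute into the budget 9·x + 3.75·y = 82.5: 16.5·x = 82.5, so x* = 5 and y* = 2·5 = 10.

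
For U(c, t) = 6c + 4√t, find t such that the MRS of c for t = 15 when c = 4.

MU_c = 6, MU_t = 4/(2√t).
MRS = 6 ÷ (4/(2√t)).
MRS depends only on t: 3·√t = 15 ⇒ √t = 15/3 = 5 ⇒ t = 25.

t = 25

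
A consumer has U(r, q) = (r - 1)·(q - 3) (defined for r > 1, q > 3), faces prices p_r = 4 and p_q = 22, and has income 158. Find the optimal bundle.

MU_r = (q−3), MU_q = (r−1).
MRS = (q−3)/(r−1).
Tangency: set MRS = p_r/p_q = 4/22 = 2/11.
So (q − 3)/(r − 1) = 2/11, i.e. (q − 3) = (2/11)·(r − 1).
Rewrite the budget in excess-of-subsistence terms: 4·(r − 1) + 22·(q − 3) = 158 − 4·1 − 22·3 = 88.
Substituting, 8·(r − 1) = 88, so r − 1 = 11 and r* = 12.
Then q − 3 = (2/11)·11 = 2, so q* = 5.

r* = 12, q* = 5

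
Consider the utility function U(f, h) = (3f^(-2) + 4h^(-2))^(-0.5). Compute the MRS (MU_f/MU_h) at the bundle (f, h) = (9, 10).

For CES with ρ = -2, MRS = (3/4)·(h/f)^3.
At (9, 10): MRS = 250/243.
So at (9, 10) the consumer would give up 250/243 units of h for one more unit of f.

MRS = 250/243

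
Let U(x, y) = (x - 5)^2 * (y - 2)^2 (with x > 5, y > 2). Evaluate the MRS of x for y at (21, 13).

MU_x = 2·(x−5)·(y−2)^2, MU_y = 2·(x−5)^2·(y−2).
MRS = (y−2)/(x−5).
At (21, 13): MRS = 11/16.
So at (21, 13) the consumer would give up 11/16 units of y for one more unit of x.

MRS = 11/16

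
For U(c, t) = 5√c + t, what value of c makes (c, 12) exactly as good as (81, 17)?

c = 100

U(81, 17) = 62.
Set U(c, 12) = 62 and solve.
With t = 12: 5√c = 62 − 12 = 50, so √c = 10 and c = 100.
Check: U(100, 12) = 62.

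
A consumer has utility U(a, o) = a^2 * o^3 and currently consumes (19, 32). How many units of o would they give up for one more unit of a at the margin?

MU_a = 2·a·o^3 and MU_o = 3·a^2·o^2.
MRS = MU_a/MU_o = (2/3)·o/a.
At (19, 32): MRS = 64/57.
The indifference curve has slope −64/57 at this bundle.

MRS = 64/57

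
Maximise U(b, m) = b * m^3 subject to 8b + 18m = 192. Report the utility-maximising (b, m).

b* = 6, m* = 8

MU_b = m^3 and MU_m = 3·b·m^2.
MRS = MU_b/MU_m = (1/3)·m/b.
Tangency: set MRS = p_b/p_m = 8/18 = 4/9.
So (1/3)·m/b = 4/9, i.e. m = (4/3)·b.
Substitute into the budget 8·b + 18·m = 192: 32·b = 192, so b* = 6.
Then m* = (4/3)·6 = 8.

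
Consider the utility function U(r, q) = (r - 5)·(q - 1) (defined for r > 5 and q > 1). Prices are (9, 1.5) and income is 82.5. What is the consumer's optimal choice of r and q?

MU_r = (q−1), MU_q = (r−5).
MRS = (q−1)/(r−5).
Tangency: set MRS = p_r/p_q = 9/1.5 = 6.
So (q − 1)/(r − 5) = 6, i.e. (q − 1) = 6·(r − 5).
Rewrite the budget in excess-of-subsistence terms: 9·(r − 5) + 1.5·(q − 1) = 82.5 − 9·5 − 1.5·1 = 36.
Substituting, 18·(r − 5) = 36, so r − 5 = 2 and r* = 7.
Then q − 1 = 6·2 = 12, so q* = 13.

r* = 7, q* = 13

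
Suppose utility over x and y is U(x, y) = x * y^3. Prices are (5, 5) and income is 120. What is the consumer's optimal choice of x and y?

MU_x = y^3 and MU_y = 3·x·y^2.
MRS = MU_x/MU_y = (1/3)·y/x.
Tangency: set MRS = p_x/p_y = 5/5 = 1.
So (1/3)·y/x = 1, i.e. y = 3·x.
Substitute into the budget 5·x + 5·y = 120: 20·x = 120, so x* = 6.
Then y* = 3·6 = 18.

x* = 6, y* = 18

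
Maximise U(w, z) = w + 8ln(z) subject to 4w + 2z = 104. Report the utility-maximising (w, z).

MU_w = 1, MU_z = 8/z.
MRS = 1 ÷ (8/z).
Tangency: set MRS = p_w/p_z = 4/2 = 2.
MRS depends only on z: 0.125·z = 2 ⇒ z* = 2/0.125 = 16.
From the budget, 4·w = 104 − 2·16 = 72, so w* = 18.

w* = 18, z* = 16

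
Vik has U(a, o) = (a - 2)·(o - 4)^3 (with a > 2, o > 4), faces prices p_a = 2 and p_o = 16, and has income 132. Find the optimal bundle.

MU_a = (o−4)^3, MU_o = 3·(a−2)·(o−4)^2.
MRS = (1/3)·(o−4)/(a−2).
Tangency: set MRS = p_a/p_o = 2/16 = 0.125.
So (1/3)·(o − 4)/(a − 2) = 0.125, i.e. (o − 4) = 0.375·(a − 2).
Rewrite the budget in excess-of-subsistence terms: 2·(a − 2) + 16·(o − 4) = 132 − 2·2 − 16·4 = 64.
Substituting, 8·(a − 2) = 64, so a − 2 = 8 and a* = 10.
Then o − 4 = 0.375·8 = 3, so o* = 7.

a* = 10, o* = 7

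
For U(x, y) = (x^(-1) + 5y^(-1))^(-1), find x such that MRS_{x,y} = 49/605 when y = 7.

x = 11

For CES with ρ = -1, MRS = (1/5)·(y/x)^2.
Setting (1/5)·(7/x)^2 = 49/605 gives (7/x)^2 = 49/121, so 7/x = 7/11 and x = 11.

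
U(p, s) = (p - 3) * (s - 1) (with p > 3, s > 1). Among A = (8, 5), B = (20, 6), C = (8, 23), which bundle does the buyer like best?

Bundle C

Evaluate utility at each bundle:
U(A) = 20.
U(B) = 85.
U(C) = 110.
Highest utility is C, so C ≻ B ≻ A.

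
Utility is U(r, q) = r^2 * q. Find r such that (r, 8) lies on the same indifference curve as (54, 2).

U(54, 2) = 5832.
Set U(r, 8) = 5832 and solve.
With q = 8: r^2 = 5832/8 = 729; taking the square root, r = 27.
Check: U(27, 8) = 5832.

r = 27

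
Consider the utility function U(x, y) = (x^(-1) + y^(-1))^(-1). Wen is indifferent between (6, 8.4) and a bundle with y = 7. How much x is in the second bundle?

U depends on (x, y) only through S = x^(-1) + y^(-1), so equal utility means equal S. At (6, 8.4): S = 2/7.
With y = 7: 7^(-1) = 1/7, so x^(-1) = 2/7 − 1/7 = 1/7.
Hence x = 1/(1/7) = 7.
Check: U(7, 7) = 3.5.

x = 7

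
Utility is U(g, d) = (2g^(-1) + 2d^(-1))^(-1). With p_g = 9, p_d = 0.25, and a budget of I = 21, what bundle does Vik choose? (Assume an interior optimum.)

For CES with ρ = -1, MRS = (d/g)^2.
Tangency: set MRS = p_g/p_d = 9/0.25 = 36.
So (d/g)^2 = 36; taking the square root, d/g = 6, i.e. d = 6·g.
Substitute into the budget 9·g + 0.25·d = 21: 10.5·g = 21, so g* = 2 and d* = 6·2 = 12.

g* = 2, d* = 12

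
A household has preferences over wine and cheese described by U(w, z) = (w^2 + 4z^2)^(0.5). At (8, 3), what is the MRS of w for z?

For CES with ρ = 2, MRS = (1/4)·(z/w)^(-1).
At (8, 3): MRS = 2/3.
The indifference curve has slope −2/3 at this bundle.

MRS = 2/3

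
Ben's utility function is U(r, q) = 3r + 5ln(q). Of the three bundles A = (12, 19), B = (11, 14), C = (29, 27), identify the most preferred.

Evaluate utility at each bundle:
U(A) = 50.722.
U(B) = 46.195.
U(C) = 103.479.
Highest utility is C, so C ≻ A ≻ B.

Bundle C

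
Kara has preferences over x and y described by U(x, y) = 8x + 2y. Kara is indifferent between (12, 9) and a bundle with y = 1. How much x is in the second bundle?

x = 14

U(12, 9) = 114.
Set U(x, 1) = 114 and solve.
8x + 2·1 = 114 ⇒ 8x = 112 ⇒ x = 14.
Check: U(14, 1) = 114.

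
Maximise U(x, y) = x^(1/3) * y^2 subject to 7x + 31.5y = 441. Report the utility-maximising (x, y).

MU_x = 1/3·x^(-2/3)·y^2 and MU_y = 2·x^(1/3)·y.
MRS = MU_x/MU_y = (1/6)·y/x.
Tangency: set MRS = p_x/p_y = 7/31.5 = 2/9.
So (1/6)·y/x = 2/9, i.e. y = (4/3)·x.
Substitute into the budget 7·x + 31.5·y = 441: 49·x = 441, so x* = 9.
Then y* = (4/3)·9 = 12.

x* = 9, y* = 12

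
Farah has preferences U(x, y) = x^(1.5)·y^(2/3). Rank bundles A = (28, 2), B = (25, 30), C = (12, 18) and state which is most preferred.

Bundle B

Evaluate utility at each bundle:
U(A) = 235.193.
U(B) = 1206.862.
U(C) = 285.509.
Highest utility is B, so B ≻ C ≻ A.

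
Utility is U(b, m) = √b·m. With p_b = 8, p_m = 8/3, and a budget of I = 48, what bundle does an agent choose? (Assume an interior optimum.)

MU_b = 0.5·b^(-0.5)·m and MU_m = √b.
MRS = MU_b/MU_m = (0.5)·m/b.
Tangency: set MRS = p_b/p_m = 8/(8/3) = 3.
So (0.5)·m/b = 3, i.e. m = 6·b.
Substitute into the budget 8·b + (8/3)·m = 48: 24·b = 48, so b* = 2.
Then m* = 6·2 = 12.

b* = 2, m* = 12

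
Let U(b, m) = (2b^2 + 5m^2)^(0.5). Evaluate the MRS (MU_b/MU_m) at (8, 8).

MRS = 0.4

For CES with ρ = 2, MRS = (2/5)·(m/b)^(-1).
At (8, 8): MRS = 0.4.
So at (8, 8) the consumer would give up 0.4 units of m for one more unit of b.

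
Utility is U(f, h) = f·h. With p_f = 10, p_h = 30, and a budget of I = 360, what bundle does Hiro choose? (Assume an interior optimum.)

MU_f = h and MU_h = f.
MRS = MU_f/MU_h = h/f.
Tangency: set MRS = p_f/p_h = 10/30 = 1/3.
So h/f = 1/3, i.e. h = (1/3)·f.
Substitute into the budget 10·f + 30·h = 360: 20·f = 360, so f* = 18.
Then h* = (1/3)·18 = 6.

f* = 18, h* = 6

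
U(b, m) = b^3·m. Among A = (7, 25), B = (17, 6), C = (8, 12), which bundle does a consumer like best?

Bundle B

Evaluate utility at each bundle:
U(A) = 8575.
U(B) = 29478.
U(C) = 6144.
Highest utility is B, so B ≻ A ≻ C.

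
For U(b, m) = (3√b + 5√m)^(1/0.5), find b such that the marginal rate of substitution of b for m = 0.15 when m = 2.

For CES with ρ = 0.5, MRS = (3/5)·√(m/b).
Setting (3/5)·√(2/b) = 0.15 gives √(2/b) = 0.25, so 2/b = 1/16 and b = 32.

b = 32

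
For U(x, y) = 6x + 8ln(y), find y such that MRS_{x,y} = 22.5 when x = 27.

y = 30

MU_x = 6, MU_y = 8/y.
MRS = 6 ÷ (8/y).
MRS depends only on y: 0.75·y = 22.5 ⇒ y = 22.5/0.75 = 30.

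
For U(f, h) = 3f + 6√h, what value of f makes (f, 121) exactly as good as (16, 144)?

f = 18

U(16, 144) = 120.
Set U(f, 121) = 120 and solve.
With h = 121: √121 = 11, so 3f = 120 − 6·11 = 54 and f = 18.
Check: U(18, 121) = 120.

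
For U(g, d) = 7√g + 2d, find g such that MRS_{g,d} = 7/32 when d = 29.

MU_g = 7/(2√g), MU_d = 2.
MRS = 7/(2√g) ÷ 2.
MRS depends only on g: 1.75/√g = 7/32 ⇒ √g = 1.75/(7/32) = 8 ⇒ g = 64.

g = 64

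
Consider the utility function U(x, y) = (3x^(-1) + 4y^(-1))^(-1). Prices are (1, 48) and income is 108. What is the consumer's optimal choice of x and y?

x* = 12, y* = 2

For CES with ρ = -1, MRS = (3/4)·(y/x)^2.
Tangency: set MRS = p_x/p_y = 1/48.
So (y/x)^2 = 1/36; taking the square root, y/x = 1/6, i.e. y = (1/6)·x.
Substitute into the budget 1·x + 48·y = 108: 9·x = 108, so x* = 12 and y* = (1/6)·12 = 2.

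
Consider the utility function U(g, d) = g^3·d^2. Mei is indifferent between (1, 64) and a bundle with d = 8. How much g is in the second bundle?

U(1, 64) = 4096.
Set U(g, 8) = 4096 and solve.
With d = 8: 8^2 = 64, so g^3 = 4096/64 = 64; taking the cube root, g = 4.
Check: U(4, 8) = 4096.

g = 4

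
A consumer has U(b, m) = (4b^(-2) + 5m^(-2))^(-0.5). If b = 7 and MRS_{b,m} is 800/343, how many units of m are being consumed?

m = 10

For CES with ρ = -2, MRS = (4/5)·(m/b)^3.
Setting (4/5)·(m/7)^3 = 800/343 gives (m/7)^3 = 1000/343, so m/7 = 10/7 and m = 10.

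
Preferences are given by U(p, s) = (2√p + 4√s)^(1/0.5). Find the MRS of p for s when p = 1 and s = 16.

For CES with ρ = 0.5, MRS = (2/4)·√(s/p).
At (1, 16): MRS = 2.
That is, one extra unit of p is worth 2 units of s at the margin.

MRS = 2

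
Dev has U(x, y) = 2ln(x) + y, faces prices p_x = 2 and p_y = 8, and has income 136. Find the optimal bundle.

x* = 8, y* = 15

MU_x = 2/x, MU_y = 1.
MRS = 2/x ÷ 1.
Tangency: set MRS = p_x/p_y = 2/8 = 0.25.
MRS depends only on x: 2/x = 0.25 ⇒ x* = 2/0.25 = 8.
From the budget, 8·y = 136 − 2·8 = 120, so y* = 15.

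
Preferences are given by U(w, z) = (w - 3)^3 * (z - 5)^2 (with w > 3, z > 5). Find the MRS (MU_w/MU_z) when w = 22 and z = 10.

MRS = 15/38

MU_w = 3·(w−3)^2·(z−5)^2, MU_z = 2·(w−3)^3·(z−5).
MRS = (3/2)·(z−5)/(w−3).
At (22, 10): MRS = 15/38.
The indifference curve has slope −15/38 at this bundle.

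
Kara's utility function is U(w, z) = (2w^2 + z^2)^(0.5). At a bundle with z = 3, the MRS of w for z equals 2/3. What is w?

w = 1

For CES with ρ = 2, MRS = (2/1)·(z/w)^(-1).
Setting (2/1)·(3/w)^(-1) = 2/3 gives (3/w)^(-1) = 1/3, so 3/w = 3 and w = 1.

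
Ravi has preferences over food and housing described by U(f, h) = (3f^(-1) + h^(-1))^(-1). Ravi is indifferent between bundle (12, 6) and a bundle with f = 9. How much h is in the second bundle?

U depends on (f, h) only through S = 3f^(-1) + h^(-1), so equal utility means equal S. At (12, 6): S = 5/12.
With f = 9: 3·9^(-1) = 1/3, so h^(-1) = 5/12 − 1/3 = 1/12.
Hence h = 1/(1/12) = 12.
Check: U(9, 12) = 2.4.

h = 12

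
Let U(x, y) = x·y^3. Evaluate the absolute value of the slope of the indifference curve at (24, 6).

MRS = 1/12

MU_x = y^3 and MU_y = 3·x·y^2.
MRS = MU_x/MU_y = (1/3)·y/x.
At (24, 6): MRS = 1/12.
The indifference curve has slope −1/12 at this bundle.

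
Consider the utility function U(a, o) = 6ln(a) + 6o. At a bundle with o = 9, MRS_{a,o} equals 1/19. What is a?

MU_a = 6/a, MU_o = 6.
MRS = 6/a ÷ 6.
MRS depends only on a: 1/a = 1/19 ⇒ a = 1/(1/19) = 19.

a = 19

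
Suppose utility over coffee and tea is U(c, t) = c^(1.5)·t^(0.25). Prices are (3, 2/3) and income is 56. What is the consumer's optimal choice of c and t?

c* = 16, t* = 12

MU_c = 1.5·√c·t^(0.25) and MU_t = 0.25·c^(1.5)·t^(-0.75).
MRS = MU_c/MU_t = (6)·t/c.
Tangency: set MRS = p_c/p_t = 3/(2/3) = 4.5.
So (6)·t/c = 4.5, i.e. t = 0.75·c.
Substitute into the budget 3·c + (2/3)·t = 56: 3.5·c = 56, so c* = 16.
Then t* = 0.75·16 = 12.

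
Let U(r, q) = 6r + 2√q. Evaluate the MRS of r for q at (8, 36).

MRS = 36

MU_r = 6, MU_q = 2/(2√q).
MRS = 6 ÷ (2/(2√q)).
At (8, 36): MRS = 36.
That is, one extra unit of r is worth 36 units of q at the margin.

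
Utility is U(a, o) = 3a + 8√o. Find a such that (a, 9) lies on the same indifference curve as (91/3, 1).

U(91/3, 1) = 99.
Set U(a, 9) = 99 and solve.
With o = 9: √9 = 3, so 3a = 99 − 8·3 = 75 and a = 25.
Check: U(25, 9) = 99.

a = 25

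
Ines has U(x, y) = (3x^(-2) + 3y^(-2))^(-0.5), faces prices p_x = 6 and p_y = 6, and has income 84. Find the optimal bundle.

x* = 7, y* = 7

For CES with ρ = -2, MRS = (y/x)^3.
Tangency: set MRS = p_x/p_y = 6/6 = 1.
So (y/x)^3 = 1; taking the cube root, y/x = 1, i.e. y = x.
Substitute into the budget 6·x + 6·y = 84: 12·x = 84, so x* = 7 and y* = 7.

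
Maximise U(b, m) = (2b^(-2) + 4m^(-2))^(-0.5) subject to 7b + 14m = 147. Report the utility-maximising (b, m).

For CES with ρ = -2, MRS = (2/4)·(m/b)^3.
Tangency: set MRS = p_b/p_m = 7/14 = 0.5.
So (m/b)^3 = 1; taking the cube root, m/b = 1, i.e. m = b.
Substitute into the budget 7·b + 14·m = 147: 21·b = 147, so b* = 7 and m* = 7.

b* = 7, m* = 7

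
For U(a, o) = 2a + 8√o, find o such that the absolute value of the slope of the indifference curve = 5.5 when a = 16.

MU_a = 2, MU_o = 8/(2√o).
MRS = 2 ÷ (8/(2√o)).
MRS depends only on o: 0.5·√o = 5.5 ⇒ √o = 5.5/0.5 = 11 ⇒ o = 121.

o = 121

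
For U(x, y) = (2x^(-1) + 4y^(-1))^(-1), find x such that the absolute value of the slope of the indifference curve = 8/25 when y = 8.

For CES with ρ = -1, MRS = (2/4)·(y/x)^2.
Setting (2/4)·(8/x)^2 = 8/25 gives (8/x)^2 = 16/25, so 8/x = 0.8 and x = 10.

x = 10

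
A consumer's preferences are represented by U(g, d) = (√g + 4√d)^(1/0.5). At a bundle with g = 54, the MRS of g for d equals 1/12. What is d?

For CES with ρ = 0.5, MRS = (1/4)·√(d/g).
Setting (1/4)·√(d/54) = 1/12 gives √(d/54) = 1/3, so d/54 = 1/9 and d = 6.

d = 6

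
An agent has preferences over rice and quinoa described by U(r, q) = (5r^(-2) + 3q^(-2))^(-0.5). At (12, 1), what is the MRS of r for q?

For CES with ρ = -2, MRS = (5/3)·(q/r)^3.
At (12, 1): MRS = 5/5184.
The indifference curve has slope −5/5184 at this bundle.

MRS = 5/5184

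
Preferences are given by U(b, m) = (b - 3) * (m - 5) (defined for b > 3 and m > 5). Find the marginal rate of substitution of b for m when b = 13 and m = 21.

MRS = 1.6

MU_b = (m−5), MU_m = (b−3).
MRS = (m−5)/(b−3).
At (13, 21): MRS = 1.6.
So at (13, 21) the consumer would give up 1.6 units of m for one more unit of b.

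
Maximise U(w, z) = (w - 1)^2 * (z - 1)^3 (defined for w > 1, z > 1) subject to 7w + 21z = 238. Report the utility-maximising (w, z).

MU_w = 2·(w−1)·(z−1)^3, MU_z = 3·(w−1)^2·(z−1)^2.
MRS = (2/3)·(z−1)/(w−1).
Tangency: set MRS = p_w/p_z = 7/21 = 1/3.
So (2/3)·(z − 1)/(w − 1) = 1/3, i.e. (z − 1) = 0.5·(w − 1).
Rewrite the budget in excess-of-subsistence terms: 7·(w − 1) + 21·(z − 1) = 238 − 7·1 − 21·1 = 210.
Substituting, 17.5·(w − 1) = 210, so w − 1 = 12 and w* = 13.
Then z − 1 = 0.5·12 = 6, so z* = 7.

w* = 13, z* = 7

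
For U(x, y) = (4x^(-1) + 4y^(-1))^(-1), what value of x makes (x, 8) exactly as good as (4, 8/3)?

x = 2

U depends on (x, y) only through S = 4x^(-1) + 4y^(-1), so equal utility means equal S. At (4, 8/3): S = 2.5.
With y = 8: 4·8^(-1) = 0.5, so 4x^(-1) = 2.5 − 0.5 = 2, i.e. x^(-1) = 0.5.
Hence x = 1/0.5 = 2.
Check: U(2, 8) = 0.4.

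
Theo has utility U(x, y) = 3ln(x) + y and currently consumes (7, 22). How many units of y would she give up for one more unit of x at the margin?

MRS = 3/7

MU_x = 3/x, MU_y = 1.
MRS = 3/x ÷ 1.
At (7, 22): MRS = 3/7.
The indifference curve has slope −3/7 at this bundle.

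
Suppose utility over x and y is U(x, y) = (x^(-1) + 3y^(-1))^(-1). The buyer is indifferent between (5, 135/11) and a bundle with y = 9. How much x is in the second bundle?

U depends on (x, y) only through S = x^(-1) + 3y^(-1), so equal utility means equal S. At (5, 135/11): S = 4/9.
With y = 9: 3·9^(-1) = 1/3, so x^(-1) = 4/9 − 1/3 = 1/9.
Hence x = 1/(1/9) = 9.
Check: U(9, 9) = 2.25.

x = 9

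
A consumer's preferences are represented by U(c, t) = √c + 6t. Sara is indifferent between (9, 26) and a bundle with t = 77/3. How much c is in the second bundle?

c = 25

U(9, 26) = 159.
Set U(c, 77/3) = 159 and solve.
With t = 77/3: √c = 159 − 6·77/3 = 5, so √c = 5 and c = 25.
Check: U(25, 77/3) = 159.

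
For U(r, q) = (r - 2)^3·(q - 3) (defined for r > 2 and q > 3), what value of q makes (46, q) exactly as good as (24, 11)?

U(24, 11) = 85184.
Set U(46, q) = 85184 and solve.
With r = 46: (46 − 2)^3 = 85184, so (q − 3) = 85184/85184 = 1.
So q = 3 + 1 = 4.
Check: U(46, 4) = 85184.

q = 4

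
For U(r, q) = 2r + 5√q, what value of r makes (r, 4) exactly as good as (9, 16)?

r = 14

U(9, 16) = 38.
Set U(r, 4) = 38 and solve.
With q = 4: √4 = 2, so 2r = 38 − 5·2 = 28 and r = 14.
Check: U(14, 4) = 38.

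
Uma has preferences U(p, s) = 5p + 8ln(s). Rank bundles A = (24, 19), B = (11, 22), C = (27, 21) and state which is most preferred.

Evaluate utility at each bundle:
U(A) = 143.556.
U(B) = 79.728.
U(C) = 159.356.
Highest utility is C, so C ≻ A ≻ B.

Bundle C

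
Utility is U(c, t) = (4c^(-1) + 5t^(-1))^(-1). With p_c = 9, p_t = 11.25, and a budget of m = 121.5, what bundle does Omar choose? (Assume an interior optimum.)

c* = 6, t* = 6

For CES with ρ = -1, MRS = (4/5)·(t/c)^2.
Tangency: set MRS = p_c/p_t = 9/11.25 = 0.8.
So (t/c)^2 = 1; taking the square root, t/c = 1, i.e. t = c.
Substitute into the budget 9·c + 11.25·t = 121.5: 20.25·c = 121.5, so c* = 6 and t* = 6.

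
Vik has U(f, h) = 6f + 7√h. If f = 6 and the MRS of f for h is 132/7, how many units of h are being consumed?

h = 121

MU_f = 6, MU_h = 7/(2√h).
MRS = 6 ÷ (7/(2√h)).
MRS depends only on h: (12/7)·√h = 132/7 ⇒ √h = (132/7)/(12/7) = 11 ⇒ h = 121.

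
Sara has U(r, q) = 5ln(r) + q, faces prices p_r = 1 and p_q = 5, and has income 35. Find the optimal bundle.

r* = 25, q* = 2

MU_r = 5/r, MU_q = 1.
MRS = 5/r ÷ 1.
Tangency: set MRS = p_r/p_q = 1/5 = 0.2.
MRS depends only on r: 5/r = 0.2 ⇒ r* = 5/0.2 = 25.
From the budget, 5·q = 35 − 1·25 = 10, so q* = 2.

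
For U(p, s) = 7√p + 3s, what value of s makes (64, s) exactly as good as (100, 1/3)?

s = 5

U(100, 1/3) = 71.
Set U(64, s) = 71 and solve.
With p = 64: √64 = 8, so 3s = 71 − 7·8 = 15 and s = 5.
Check: U(64, 5) = 71.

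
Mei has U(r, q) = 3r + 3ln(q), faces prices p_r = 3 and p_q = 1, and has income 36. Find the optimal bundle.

MU_r = 3, MU_q = 3/q.
MRS = 3 ÷ (3/q).
Tangency: set MRS = p_r/p_q = 3/1 = 3.
MRS depends only on q: q = 3 ⇒ q* = 3.
From the budget, 3·r = 36 − 1·3 = 33, so r* = 11.

r* = 11, q* = 3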